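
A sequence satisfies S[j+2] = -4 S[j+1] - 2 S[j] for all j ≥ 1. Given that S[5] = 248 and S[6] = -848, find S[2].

-4

Rearranging, S[j-2] = (S[j] + 4 S[j-1]) / -2.
S[4] = (-848 + 4·248) / -2 = 144/-2 = -72
S[3] = (248 + 4·(-72)) / -2 = -40/-2 = 20
S[2] = (-72 + 4·20) / -2 = 8/-2 = -4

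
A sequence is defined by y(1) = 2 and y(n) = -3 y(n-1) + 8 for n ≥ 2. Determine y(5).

2

y(2) = -3*2 + 8 = 2
y(3) = -3*2 + 8 = 2
y(4) = -3*2 + 8 = 2
y(5) = -3*2 + 8 = 2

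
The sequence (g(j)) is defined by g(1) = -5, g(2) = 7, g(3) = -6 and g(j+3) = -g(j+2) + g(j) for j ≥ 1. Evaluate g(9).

g(4) = -(-6) + (-5) = 1
g(5) = -1 + 7 = 6
g(6) = -6 + (-6) = -12
g(7) = -(-12) + 1 = 13
g(8) = -13 + 6 = -7
g(9) = -(-7) + (-12) = -5

-5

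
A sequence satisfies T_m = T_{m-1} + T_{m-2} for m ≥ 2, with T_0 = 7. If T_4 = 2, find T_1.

Let T_1 = z.
T_2 = 7 + z
T_3 = 7 + 2z
T_4 = 14 + 3z
So 14 + 3z = 2, giving z = -4.

-4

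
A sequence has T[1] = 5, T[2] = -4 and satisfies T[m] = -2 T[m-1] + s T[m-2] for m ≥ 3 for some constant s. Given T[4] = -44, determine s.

T[3] = 8 + 5s
T[4] = -16 - 14s
So -16 - 14s = -44, giving s = 2.

2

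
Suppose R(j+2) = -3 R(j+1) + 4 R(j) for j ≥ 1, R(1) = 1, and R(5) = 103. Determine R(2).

Let R(2) = z.
R(3) = 4 - 3z
R(4) = -12 + 13z
R(5) = 52 - 51z
So 52 - 51z = 103, giving z = -1.

-1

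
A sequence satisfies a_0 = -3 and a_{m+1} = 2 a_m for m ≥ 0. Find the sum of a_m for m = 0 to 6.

-381

a_1 = 2*(-3) = -6
a_2 = 2*(-6) = -12
a_3 = 2*(-12) = -24
a_4 = 2*(-24) = -48
a_5 = 2*(-48) = -96
a_6 = 2*(-96) = -192
Sum = (-3) + (-6) + (-12) + (-24) + (-48) + (-96) + (-192) = -381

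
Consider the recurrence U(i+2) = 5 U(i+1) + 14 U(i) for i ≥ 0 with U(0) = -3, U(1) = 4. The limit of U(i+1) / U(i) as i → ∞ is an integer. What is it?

The characteristic equation is r^2 - 5r - 14 = 0, which factors as (r - 7)(r + 2) = 0.
So the roots are 7 and -2. Since |7| > |-2| and the coefficient of 7^i is non-zero, the ratio tends to 7.

7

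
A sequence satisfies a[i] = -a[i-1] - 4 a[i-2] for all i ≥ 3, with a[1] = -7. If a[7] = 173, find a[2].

-1

Let a[2] = w.
a[3] = 28 - w
a[4] = -28 - 3w
a[5] = -84 + 7w
a[6] = 196 + 5w
a[7] = 140 - 33w
So 140 - 33w = 173, giving w = -1.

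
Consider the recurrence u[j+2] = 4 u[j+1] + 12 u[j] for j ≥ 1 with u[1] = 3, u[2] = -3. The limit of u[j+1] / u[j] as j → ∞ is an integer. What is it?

6

The characteristic equation is r^2 - 4r - 12 = 0, which factors as (r - 6)(r + 2) = 0.
So the roots are 6 and -2. Since |6| > |-2| and the coefficient of 6^j is non-zero, the ratio tends to 6.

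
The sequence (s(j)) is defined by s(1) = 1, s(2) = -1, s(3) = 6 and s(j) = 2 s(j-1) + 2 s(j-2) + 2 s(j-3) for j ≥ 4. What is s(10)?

7472

s(4) = 2(6) + 2(-1) + 2(1) = 12
s(5) = 2(12) + 2(6) + 2(-1) = 34
s(6) = 2(34) + 2(12) + 2(6) = 104
s(7) = 2(104) + 2(34) + 2(12) = 300
s(8) = 2(300) + 2(104) + 2(34) = 876
s(9) = 2(876) + 2(300) + 2(104) = 2560
s(10) = 2(2560) + 2(876) + 2(300) = 7472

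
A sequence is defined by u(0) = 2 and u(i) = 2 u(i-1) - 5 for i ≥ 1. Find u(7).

-379

u(1) = 2·2 - 5 = -1
u(2) = 2·(-1) - 5 = -7
u(3) = 2·(-7) - 5 = -19
u(4) = 2·(-19) - 5 = -43
u(5) = 2·(-43) - 5 = -91
u(6) = 2·(-91) - 5 = -187
u(7) = 2·(-187) - 5 = -379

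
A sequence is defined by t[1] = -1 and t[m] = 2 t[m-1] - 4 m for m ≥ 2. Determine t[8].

t[2] = 2*(-1) - 8 = -10
t[3] = 2*(-10) - 12 = -32
t[4] = 2*(-32) - 16 = -80
t[5] = 2*(-80) - 20 = -180
t[6] = 2*(-180) - 24 = -384
t[7] = 2*(-384) - 28 = -796
t[8] = 2*(-796) - 32 = -1624

-1624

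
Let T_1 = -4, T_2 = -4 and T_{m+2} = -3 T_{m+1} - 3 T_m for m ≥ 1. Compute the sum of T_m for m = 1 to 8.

136

T_3 = -3(-4) - 3(-4) = 24
T_4 = -3(24) - 3(-4) = -60
T_5 = -3(-60) - 3(24) = 108
T_6 = -3(108) - 3(-60) = -144
T_7 = -3(-144) - 3(108) = 108
T_8 = -3(108) - 3(-144) = 108
Sum = (-4) + (-4) + 24 + (-60) + 108 + (-144) + 108 + 108 = 136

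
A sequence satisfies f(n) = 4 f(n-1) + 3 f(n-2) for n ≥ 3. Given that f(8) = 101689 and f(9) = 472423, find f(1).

7

Rearranging, f(n-2) = (f(n) - 4 f(n-1)) / 3.
f(7) = (472423 - 4*101689) / 3 = 65667/3 = 21889
f(6) = (101689 - 4*21889) / 3 = 14133/3 = 4711
f(5) = (21889 - 4*4711) / 3 = 3045/3 = 1015
f(4) = (4711 - 4*1015) / 3 = 651/3 = 217
f(3) = (1015 - 4*217) / 3 = 147/3 = 49
f(2) = (217 - 4*49) / 3 = 21/3 = 7
f(1) = (49 - 4*7) / 3 = 21/3 = 7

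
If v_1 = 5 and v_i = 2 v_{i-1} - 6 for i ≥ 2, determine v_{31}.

The fixed point is -6/(1 - 2) = 6, so v_i - 6 = 2(v_{i-1} - 6).
Hence v_i = -1·2^{i-1} + 6.
v_{31} = -1·2^{30} + 6 = -1·1073741824 + 6 = -1073741818.

-1073741818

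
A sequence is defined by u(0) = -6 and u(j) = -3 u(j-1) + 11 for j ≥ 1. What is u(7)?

19139

u(1) = -3·(-6) + 11 = 29
u(2) = -3·29 + 11 = -76
u(3) = -3·(-76) + 11 = 239
u(4) = -3·239 + 11 = -706
u(5) = -3·(-706) + 11 = 2129
u(6) = -3·2129 + 11 = -6376
u(7) = -3·(-6376) + 11 = 19139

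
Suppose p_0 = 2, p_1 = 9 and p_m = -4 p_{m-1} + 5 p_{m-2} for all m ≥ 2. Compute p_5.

3649

p_2 = -4(9) + 5(2) = -26
p_3 = -4(-26) + 5(9) = 149
p_4 = -4(149) + 5(-26) = -726
p_5 = -4(-726) + 5(149) = 3649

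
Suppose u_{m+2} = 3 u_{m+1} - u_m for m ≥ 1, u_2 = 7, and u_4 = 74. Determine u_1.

Let u_1 = y.
u_3 = 21 - y
u_4 = 56 - 3y
So 56 - 3y = 74, giving y = -6.

-6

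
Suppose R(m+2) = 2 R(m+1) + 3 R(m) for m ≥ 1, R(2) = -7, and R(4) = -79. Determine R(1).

-5

Let R(1) = z.
R(3) = -14 + 3z
R(4) = -49 + 6z
So -49 + 6z = -79, giving z = -5.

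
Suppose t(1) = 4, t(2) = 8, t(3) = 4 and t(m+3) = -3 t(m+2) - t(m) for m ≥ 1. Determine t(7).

388

t(4) = -3·4 - 4 = -16
t(5) = -3·(-16) - 8 = 40
t(6) = -3·40 - 4 = -124
t(7) = -3·(-124) - (-16) = 388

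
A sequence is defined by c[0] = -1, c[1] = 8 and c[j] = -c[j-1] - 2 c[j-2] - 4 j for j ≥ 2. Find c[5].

-18

c[2] = -8 - 2(-1) - 8 = -14
c[3] = -(-14) - 2(8) - 12 = -14
c[4] = -(-14) - 2(-14) - 16 = 26
c[5] = -26 - 2(-14) - 20 = -18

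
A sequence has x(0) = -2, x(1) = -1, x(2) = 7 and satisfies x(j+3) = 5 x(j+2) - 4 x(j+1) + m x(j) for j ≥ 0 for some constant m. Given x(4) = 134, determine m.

x(3) = 39 - 2m
x(4) = 167 - 11m
So 167 - 11m = 134, giving m = 3.

3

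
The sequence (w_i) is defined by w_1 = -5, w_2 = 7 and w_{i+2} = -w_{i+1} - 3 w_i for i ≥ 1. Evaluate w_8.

w_3 = -7 - 3(-5) = 8
w_4 = -8 - 3(7) = -29
w_5 = -(-29) - 3(8) = 5
w_6 = -5 - 3(-29) = 82
w_7 = -82 - 3(5) = -97
w_8 = -(-97) - 3(82) = -149

-149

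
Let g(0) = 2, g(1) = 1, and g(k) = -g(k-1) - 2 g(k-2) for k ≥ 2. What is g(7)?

27

g(2) = -1 - 2(2) = -5
g(3) = -(-5) - 2(1) = 3
g(4) = -3 - 2(-5) = 7
g(5) = -7 - 2(3) = -13
g(6) = -(-13) - 2(7) = -1
g(7) = -(-1) - 2(-13) = 27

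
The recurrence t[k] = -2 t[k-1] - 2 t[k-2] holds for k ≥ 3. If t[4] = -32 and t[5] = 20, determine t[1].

Rearranging, t[k-2] = (t[k] + 2 t[k-1]) / -2.
t[3] = (20 + 2(-32)) / -2 = -44/-2 = 22
t[2] = (-32 + 2(22)) / -2 = 12/-2 = -6
t[1] = (22 + 2(-6)) / -2 = 10/-2 = -5

-5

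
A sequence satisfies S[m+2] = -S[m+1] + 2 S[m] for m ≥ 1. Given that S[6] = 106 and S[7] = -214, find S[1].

-4

Rearranging, S[m-2] = (S[m] + S[m-1]) / 2.
S[5] = (-214 + 106) / 2 = -108/2 = -54
S[4] = (106 + (-54)) / 2 = 52/2 = 26
S[3] = (-54 + 26) / 2 = -28/2 = -14
S[2] = (26 + (-14)) / 2 = 12/2 = 6
S[1] = (-14 + 6) / 2 = -8/2 = -4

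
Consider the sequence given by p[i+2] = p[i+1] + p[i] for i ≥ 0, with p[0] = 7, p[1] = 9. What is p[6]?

107

p[2] = 9 + 7 = 16
p[3] = 16 + 9 = 25
p[4] = 25 + 16 = 41
p[5] = 41 + 25 = 66
p[6] = 66 + 41 = 107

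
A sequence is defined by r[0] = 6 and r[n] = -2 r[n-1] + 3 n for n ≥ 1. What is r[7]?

r[1] = -2(6) + 3 = -9
r[2] = -2(-9) + 6 = 24
r[3] = -2(24) + 9 = -39
r[4] = -2(-39) + 12 = 90
r[5] = -2(90) + 15 = -165
r[6] = -2(-165) + 18 = 348
r[7] = -2(348) + 21 = -675

-675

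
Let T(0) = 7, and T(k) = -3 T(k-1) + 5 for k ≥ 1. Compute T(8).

T(1) = -3·7 + 5 = -16
T(2) = -3·(-16) + 5 = 53
T(3) = -3·53 + 5 = -154
T(4) = -3·(-154) + 5 = 467
T(5) = -3·467 + 5 = -1396
T(6) = -3·(-1396) + 5 = 4193
T(7) = -3·4193 + 5 = -12574
T(8) = -3·(-12574) + 5 = 37727

37727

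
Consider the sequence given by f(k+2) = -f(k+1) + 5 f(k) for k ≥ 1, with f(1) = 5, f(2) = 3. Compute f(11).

38577

f(3) = -3 + 5(5) = 22
f(4) = -22 + 5(3) = -7
f(5) = -(-7) + 5(22) = 117
f(6) = -117 + 5(-7) = -152
f(7) = -(-152) + 5(117) = 737
f(8) = -737 + 5(-152) = -1497
f(9) = -(-1497) + 5(737) = 5182
f(10) = -5182 + 5(-1497) = -12667
f(11) = -(-12667) + 5(5182) = 38577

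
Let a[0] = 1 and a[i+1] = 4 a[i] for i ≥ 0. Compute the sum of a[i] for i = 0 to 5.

a[1] = 4(1) = 4
a[2] = 4(4) = 16
a[3] = 4(16) = 64
a[4] = 4(64) = 256
a[5] = 4(256) = 1024
Sum = 1 + 4 + 16 + 64 + 256 + 1024 = 1365

1365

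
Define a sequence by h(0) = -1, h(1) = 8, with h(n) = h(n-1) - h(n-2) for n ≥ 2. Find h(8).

9

h(2) = 8 - (-1) = 9
h(3) = 9 - 8 = 1
h(4) = 1 - 9 = -8
h(5) = (-8) - 1 = -9
h(6) = (-9) - (-8) = -1
h(7) = (-1) - (-9) = 8
h(8) = 8 - (-1) = 9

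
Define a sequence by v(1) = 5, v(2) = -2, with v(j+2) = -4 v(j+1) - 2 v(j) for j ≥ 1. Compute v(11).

-70688

v(3) = -4·(-2) - 2·5 = -2
v(4) = -4·(-2) - 2·(-2) = 12
v(5) = -4·12 - 2·(-2) = -44
v(6) = -4·(-44) - 2·12 = 152
v(7) = -4·152 - 2·(-44) = -520
v(8) = -4·(-520) - 2·152 = 1776
v(9) = -4·1776 - 2·(-520) = -6064
v(10) = -4·(-6064) - 2·1776 = 20704
v(11) = -4·20704 - 2·(-6064) = -70688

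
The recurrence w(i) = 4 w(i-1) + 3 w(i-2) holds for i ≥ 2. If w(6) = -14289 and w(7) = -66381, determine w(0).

Rearranging, w(i-2) = (w(i) - 4 w(i-1)) / 3.
w(5) = (-66381 - 4(-14289)) / 3 = -9225/3 = -3075
w(4) = (-14289 - 4(-3075)) / 3 = -1989/3 = -663
w(3) = (-3075 - 4(-663)) / 3 = -423/3 = -141
w(2) = (-663 - 4(-141)) / 3 = -99/3 = -33
w(1) = (-141 - 4(-33)) / 3 = -9/3 = -3
w(0) = (-33 - 4(-3)) / 3 = -21/3 = -7

-7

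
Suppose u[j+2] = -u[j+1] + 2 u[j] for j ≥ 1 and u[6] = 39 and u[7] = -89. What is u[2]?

-1

Rearranging, u[j-2] = (u[j] + u[j-1]) / 2.
u[5] = (-89 + 39) / 2 = -50/2 = -25
u[4] = (39 + (-25)) / 2 = 14/2 = 7
u[3] = (-25 + 7) / 2 = -18/2 = -9
u[2] = (7 + (-9)) / 2 = -2/2 = -1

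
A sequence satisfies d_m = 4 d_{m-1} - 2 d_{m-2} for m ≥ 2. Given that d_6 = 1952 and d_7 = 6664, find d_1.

Rearranging, d_{m-2} = (d_m - 4 d_{m-1}) / -2.
d_5 = (6664 - 4*1952) / -2 = -1144/-2 = 572
d_4 = (1952 - 4*572) / -2 = -336/-2 = 168
d_3 = (572 - 4*168) / -2 = -100/-2 = 50
d_2 = (168 - 4*50) / -2 = -32/-2 = 16
d_1 = (50 - 4*16) / -2 = -14/-2 = 7

7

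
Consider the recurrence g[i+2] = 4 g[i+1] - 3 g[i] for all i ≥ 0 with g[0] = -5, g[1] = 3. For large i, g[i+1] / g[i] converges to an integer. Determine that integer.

3

The characteristic equation is r^2 - 4r + 3 = 0, which factors as (r - 3)(r - 1) = 0.
So the roots are 3 and 1. Since |3| > |1| and the coefficient of 3^i is non-zero, the ratio tends to 3.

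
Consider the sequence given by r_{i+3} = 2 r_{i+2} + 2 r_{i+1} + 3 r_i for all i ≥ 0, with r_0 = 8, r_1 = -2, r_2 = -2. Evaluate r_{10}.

18166

r_3 = 2(-2) + 2(-2) + 3(8) = 16
r_4 = 2(16) + 2(-2) + 3(-2) = 22
r_5 = 2(22) + 2(16) + 3(-2) = 70
r_6 = 2(70) + 2(22) + 3(16) = 232
r_7 = 2(232) + 2(70) + 3(22) = 670
r_8 = 2(670) + 2(232) + 3(70) = 2014
r_9 = 2(2014) + 2(670) + 3(232) = 6064
r_{10} = 2(6064) + 2(2014) + 3(670) = 18166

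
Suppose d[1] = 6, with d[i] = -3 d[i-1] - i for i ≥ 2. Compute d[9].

42234

d[2] = -3(6) - 2 = -20
d[3] = -3(-20) - 3 = 57
d[4] = -3(57) - 4 = -175
d[5] = -3(-175) - 5 = 520
d[6] = -3(520) - 6 = -1566
d[7] = -3(-1566) - 7 = 4691
d[8] = -3(4691) - 8 = -14081
d[9] = -3(-14081) - 9 = 42234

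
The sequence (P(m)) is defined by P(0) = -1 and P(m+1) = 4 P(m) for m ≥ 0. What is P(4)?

P(1) = 4(-1) = -4
P(2) = 4(-4) = -16
P(3) = 4(-16) = -64
P(4) = 4(-64) = -256

-256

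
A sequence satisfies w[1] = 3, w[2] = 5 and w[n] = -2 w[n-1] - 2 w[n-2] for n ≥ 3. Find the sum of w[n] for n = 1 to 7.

46

w[3] = -2*5 - 2*3 = -16
w[4] = -2*(-16) - 2*5 = 22
w[5] = -2*22 - 2*(-16) = -12
w[6] = -2*(-12) - 2*22 = -20
w[7] = -2*(-20) - 2*(-12) = 64
Sum = 3 + 5 + (-16) + 22 + (-12) + (-20) + 64 = 46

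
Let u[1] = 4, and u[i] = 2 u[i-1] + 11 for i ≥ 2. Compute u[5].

u[2] = 2·4 + 11 = 19
u[3] = 2·19 + 11 = 49
u[4] = 2·49 + 11 = 109
u[5] = 2·109 + 11 = 229

229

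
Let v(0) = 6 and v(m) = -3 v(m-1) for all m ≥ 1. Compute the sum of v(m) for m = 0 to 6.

3282

v(1) = -3(6) = -18
v(2) = -3(-18) = 54
v(3) = -3(54) = -162
v(4) = -3(-162) = 486
v(5) = -3(486) = -1458
v(6) = -3(-1458) = 4374
Sum = 6 + (-18) + 54 + (-162) + 486 + (-1458) + 4374 = 3282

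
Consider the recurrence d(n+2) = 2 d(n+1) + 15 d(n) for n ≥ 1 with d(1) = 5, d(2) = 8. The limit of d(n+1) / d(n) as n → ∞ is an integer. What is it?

The characteristic equation is r^2 - 2r - 15 = 0, which factors as (r - 5)(r + 3) = 0.
So the roots are 5 and -3. Since |5| > |-3| and the coefficient of 5^n is non-zero, the ratio tends to 5.

5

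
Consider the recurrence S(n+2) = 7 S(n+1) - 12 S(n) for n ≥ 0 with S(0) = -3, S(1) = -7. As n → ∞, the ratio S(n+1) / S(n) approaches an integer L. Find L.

4

The characteristic equation is r^2 - 7r + 12 = 0, which factors as (r - 4)(r - 3) = 0.
So the roots are 4 and 3. Since |4| > |3| and the coefficient of 4^n is non-zero, the ratio tends to 4.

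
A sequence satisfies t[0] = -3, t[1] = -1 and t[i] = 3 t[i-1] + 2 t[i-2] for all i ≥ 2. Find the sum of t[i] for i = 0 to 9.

t[2] = 3·(-1) + 2·(-3) = -9
t[3] = 3·(-9) + 2·(-1) = -29
t[4] = 3·(-29) + 2·(-9) = -105
t[5] = 3·(-105) + 2·(-29) = -373
t[6] = 3·(-373) + 2·(-105) = -1329
t[7] = 3·(-1329) + 2·(-373) = -4733
t[8] = 3·(-4733) + 2·(-1329) = -16857
t[9] = 3·(-16857) + 2·(-4733) = -60037
Sum = (-3) + (-1) + (-9) + (-29) + (-105) + (-373) + (-1329) + (-4733) + (-16857) + (-60037) = -83476

-83476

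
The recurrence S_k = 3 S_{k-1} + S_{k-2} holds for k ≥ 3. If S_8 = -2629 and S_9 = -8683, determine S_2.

Rearranging, S_{k-2} = S_k - 3 S_{k-1}.
S_7 = -8683 - 3(-2629) = -796
S_6 = -2629 - 3(-796) = -241
S_5 = -796 - 3(-241) = -73
S_4 = -241 - 3(-73) = -22
S_3 = -73 - 3(-22) = -7
S_2 = -22 - 3(-7) = -1

-1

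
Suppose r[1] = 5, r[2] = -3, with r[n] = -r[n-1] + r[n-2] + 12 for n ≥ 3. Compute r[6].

r[3] = -(-3) + 5 + 12 = 20
r[4] = -20 + (-3) + 12 = -11
r[5] = -(-11) + 20 + 12 = 43
r[6] = -43 + (-11) + 12 = -42

-42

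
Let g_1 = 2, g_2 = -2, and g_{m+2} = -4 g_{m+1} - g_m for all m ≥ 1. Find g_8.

-4262

g_3 = -4·(-2) - 2 = 6
g_4 = -4·6 - (-2) = -22
g_5 = -4·(-22) - 6 = 82
g_6 = -4·82 - (-22) = -306
g_7 = -4·(-306) - 82 = 1142
g_8 = -4·1142 - (-306) = -4262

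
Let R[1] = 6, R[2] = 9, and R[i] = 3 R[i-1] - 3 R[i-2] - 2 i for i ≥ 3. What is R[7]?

R[3] = 3·9 - 3·6 - 6 = 3
R[4] = 3·3 - 3·9 - 8 = -26
R[5] = 3·(-26) - 3·3 - 10 = -97
R[6] = 3·(-97) - 3·(-26) - 12 = -225
R[7] = 3·(-225) - 3·(-97) - 14 = -398

-398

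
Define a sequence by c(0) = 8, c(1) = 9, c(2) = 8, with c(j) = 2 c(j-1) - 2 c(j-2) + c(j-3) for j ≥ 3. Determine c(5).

6

c(3) = 2·8 - 2·9 + 8 = 6
c(4) = 2·6 - 2·8 + 9 = 5
c(5) = 2·5 - 2·6 + 8 = 6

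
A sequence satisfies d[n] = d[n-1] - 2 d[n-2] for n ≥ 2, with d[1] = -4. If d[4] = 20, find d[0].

Let d[0] = w.
d[2] = -4 - 2w
d[3] = 4 - 2w
d[4] = 12 + 2w
So 12 + 2w = 20, giving w = 4.

4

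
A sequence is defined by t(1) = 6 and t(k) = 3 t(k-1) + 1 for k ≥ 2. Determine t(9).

t(2) = 3*6 + 1 = 19
t(3) = 3*19 + 1 = 58
t(4) = 3*58 + 1 = 175
t(5) = 3*175 + 1 = 526
t(6) = 3*526 + 1 = 1579
t(7) = 3*1579 + 1 = 4738
t(8) = 3*4738 + 1 = 14215
t(9) = 3*14215 + 1 = 42646

42646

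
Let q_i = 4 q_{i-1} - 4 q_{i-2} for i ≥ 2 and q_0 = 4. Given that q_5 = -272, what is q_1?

3

Let q_1 = x.
q_2 = -16 + 4x
q_3 = -64 + 12x
q_4 = -192 + 32x
q_5 = -512 + 80x
So -512 + 80x = -272, giving x = 3.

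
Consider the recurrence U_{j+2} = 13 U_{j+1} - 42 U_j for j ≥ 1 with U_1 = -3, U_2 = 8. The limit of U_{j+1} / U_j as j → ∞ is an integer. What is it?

The characteristic equation is r^2 - 13r + 42 = 0, which factors as (r - 7)(r - 6) = 0.
So the roots are 7 and 6. Since |7| > |6| and the coefficient of 7^j is non-zero, the ratio tends to 7.

7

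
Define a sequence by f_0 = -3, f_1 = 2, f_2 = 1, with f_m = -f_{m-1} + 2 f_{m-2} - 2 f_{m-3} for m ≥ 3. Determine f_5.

f_3 = -1 + 2*2 - 2*(-3) = 9
f_4 = -9 + 2*1 - 2*2 = -11
f_5 = -(-11) + 2*9 - 2*1 = 27

27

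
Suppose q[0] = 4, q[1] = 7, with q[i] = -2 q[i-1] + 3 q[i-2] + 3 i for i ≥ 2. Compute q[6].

q[2] = -2*7 + 3*4 + 6 = 4
q[3] = -2*4 + 3*7 + 9 = 22
q[4] = -2*22 + 3*4 + 12 = -20
q[5] = -2*(-20) + 3*22 + 15 = 121
q[6] = -2*121 + 3*(-20) + 18 = -284

-284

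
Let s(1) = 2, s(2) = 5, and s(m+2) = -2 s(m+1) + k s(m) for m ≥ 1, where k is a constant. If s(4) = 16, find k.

-4

s(3) = -10 + 2k
s(4) = 20 + k
So 20 + k = 16, giving k = -4.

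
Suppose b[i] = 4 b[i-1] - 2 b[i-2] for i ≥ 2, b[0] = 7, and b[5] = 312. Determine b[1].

Let b[1] = y.
b[2] = -14 + 4y
b[3] = -56 + 14y
b[4] = -196 + 48y
b[5] = -672 + 164y
So -672 + 164y = 312, giving y = 6.

6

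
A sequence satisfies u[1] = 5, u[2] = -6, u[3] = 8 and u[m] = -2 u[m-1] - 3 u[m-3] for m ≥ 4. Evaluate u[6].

u[4] = -2·8 - 3·5 = -31
u[5] = -2·(-31) - 3·(-6) = 80
u[6] = -2·80 - 3·8 = -184

-184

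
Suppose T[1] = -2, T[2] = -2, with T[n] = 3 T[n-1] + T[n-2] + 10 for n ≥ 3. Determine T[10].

T[3] = 3*(-2) + (-2) + 10 = 2
T[4] = 3*2 + (-2) + 10 = 14
T[5] = 3*14 + 2 + 10 = 54
T[6] = 3*54 + 14 + 10 = 186
T[7] = 3*186 + 54 + 10 = 622
T[8] = 3*622 + 186 + 10 = 2062
T[9] = 3*2062 + 622 + 10 = 6818
T[10] = 3*6818 + 2062 + 10 = 22526

22526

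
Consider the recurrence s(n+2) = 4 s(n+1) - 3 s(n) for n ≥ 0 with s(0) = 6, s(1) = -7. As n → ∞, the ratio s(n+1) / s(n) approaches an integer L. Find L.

The characteristic equation is r^2 - 4r + 3 = 0, which factors as (r - 3)(r - 1) = 0.
So the roots are 3 and 1. Since |3| > |1| and the coefficient of 3^n is non-zero, the ratio tends to 3.

3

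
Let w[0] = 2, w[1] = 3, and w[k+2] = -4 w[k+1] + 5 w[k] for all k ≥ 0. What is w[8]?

-65102

w[2] = -4*3 + 5*2 = -2
w[3] = -4*(-2) + 5*3 = 23
w[4] = -4*23 + 5*(-2) = -102
w[5] = -4*(-102) + 5*23 = 523
w[6] = -4*523 + 5*(-102) = -2602
w[7] = -4*(-2602) + 5*523 = 13023
w[8] = -4*13023 + 5*(-2602) = -65102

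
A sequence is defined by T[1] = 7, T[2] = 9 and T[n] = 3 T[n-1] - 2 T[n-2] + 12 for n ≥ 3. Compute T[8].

T[3] = 3*9 - 2*7 + 12 = 25
T[4] = 3*25 - 2*9 + 12 = 69
T[5] = 3*69 - 2*25 + 12 = 169
T[6] = 3*169 - 2*69 + 12 = 381
T[7] = 3*381 - 2*169 + 12 = 817
T[8] = 3*817 - 2*381 + 12 = 1701

1701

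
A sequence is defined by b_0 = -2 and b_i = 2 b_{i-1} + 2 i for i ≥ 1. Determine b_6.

112

b_1 = 2*(-2) + 2 = -2
b_2 = 2*(-2) + 4 = 0
b_3 = 2*0 + 6 = 6
b_4 = 2*6 + 8 = 20
b_5 = 2*20 + 10 = 50
b_6 = 2*50 + 12 = 112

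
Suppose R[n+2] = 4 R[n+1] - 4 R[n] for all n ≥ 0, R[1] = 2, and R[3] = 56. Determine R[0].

Let R[0] = z.
R[2] = 8 - 4z
R[3] = 24 - 16z
So 24 - 16z = 56, giving z = -2.

-2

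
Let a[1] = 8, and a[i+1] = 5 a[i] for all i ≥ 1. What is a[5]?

a[2] = 5·8 = 40
a[3] = 5·40 = 200
a[4] = 5·200 = 1000
a[5] = 5·1000 = 5000

5000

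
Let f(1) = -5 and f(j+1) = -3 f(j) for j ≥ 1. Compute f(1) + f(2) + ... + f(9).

-24605

f(2) = -3·(-5) = 15
f(3) = -3·15 = -45
f(4) = -3·(-45) = 135
f(5) = -3·135 = -405
f(6) = -3·(-405) = 1215
f(7) = -3·1215 = -3645
f(8) = -3·(-3645) = 10935
f(9) = -3·10935 = -32805
Sum = (-5) + 15 + (-45) + 135 + (-405) + 1215 + (-3645) + 10935 + (-32805) = -24605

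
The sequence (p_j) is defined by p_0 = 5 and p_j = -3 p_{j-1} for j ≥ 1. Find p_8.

p_1 = -3·5 = -15
p_2 = -3·(-15) = 45
p_3 = -3·45 = -135
p_4 = -3·(-135) = 405
p_5 = -3·405 = -1215
p_6 = -3·(-1215) = 3645
p_7 = -3·3645 = -10935
p_8 = -3·(-10935) = 32805

32805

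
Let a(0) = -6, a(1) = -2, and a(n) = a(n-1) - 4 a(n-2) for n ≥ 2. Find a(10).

a(2) = (-2) - 4(-6) = 22
a(3) = 22 - 4(-2) = 30
a(4) = 30 - 4(22) = -58
a(5) = (-58) - 4(30) = -178
a(6) = (-178) - 4(-58) = 54
a(7) = 54 - 4(-178) = 766
a(8) = 766 - 4(54) = 550
a(9) = 550 - 4(766) = -2514
a(10) = (-2514) - 4(550) = -4714

-4714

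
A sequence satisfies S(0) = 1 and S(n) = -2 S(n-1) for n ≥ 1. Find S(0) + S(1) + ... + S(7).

S(1) = -2*1 = -2
S(2) = -2*(-2) = 4
S(3) = -2*4 = -8
S(4) = -2*(-8) = 16
S(5) = -2*16 = -32
S(6) = -2*(-32) = 64
S(7) = -2*64 = -128
Sum = 1 + (-2) + 4 + (-8) + 16 + (-32) + 64 + (-128) = -85

-85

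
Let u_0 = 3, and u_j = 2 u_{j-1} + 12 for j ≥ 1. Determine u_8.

u_1 = 2(3) + 12 = 18
u_2 = 2(18) + 12 = 48
u_3 = 2(48) + 12 = 108
u_4 = 2(108) + 12 = 228
u_5 = 2(228) + 12 = 468
u_6 = 2(468) + 12 = 948
u_7 = 2(948) + 12 = 1908
u_8 = 2(1908) + 12 = 3828

3828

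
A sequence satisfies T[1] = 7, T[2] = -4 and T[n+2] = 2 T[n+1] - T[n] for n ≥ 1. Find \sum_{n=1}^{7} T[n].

T[3] = 2·(-4) - 7 = -15
T[4] = 2·(-15) - (-4) = -26
T[5] = 2·(-26) - (-15) = -37
T[6] = 2·(-37) - (-26) = -48
T[7] = 2·(-48) - (-37) = -59
Sum = 7 + (-4) + (-15) + (-26) + (-37) + (-48) + (-59) = -182

-182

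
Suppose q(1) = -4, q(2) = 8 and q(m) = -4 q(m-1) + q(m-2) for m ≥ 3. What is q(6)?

2728

q(3) = -4·8 + (-4) = -36
q(4) = -4·(-36) + 8 = 152
q(5) = -4·152 + (-36) = -644
q(6) = -4·(-644) + 152 = 2728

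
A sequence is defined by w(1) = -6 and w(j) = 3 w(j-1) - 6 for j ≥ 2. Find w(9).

w(2) = 3·(-6) - 6 = -24
w(3) = 3·(-24) - 6 = -78
w(4) = 3·(-78) - 6 = -240
w(5) = 3·(-240) - 6 = -726
w(6) = 3·(-726) - 6 = -2184
w(7) = 3·(-2184) - 6 = -6558
w(8) = 3·(-6558) - 6 = -19680
w(9) = 3·(-19680) - 6 = -59046

-59046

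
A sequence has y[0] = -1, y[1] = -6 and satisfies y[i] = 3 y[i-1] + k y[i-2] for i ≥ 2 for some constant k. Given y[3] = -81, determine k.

3

y[2] = -18 - k
y[3] = -54 - 9k
So -54 - 9k = -81, giving k = 3.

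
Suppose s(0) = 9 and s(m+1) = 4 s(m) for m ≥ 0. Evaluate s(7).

147456

s(1) = 4·9 = 36
s(2) = 4·36 = 144
s(3) = 4·144 = 576
s(4) = 4·576 = 2304
s(5) = 4·2304 = 9216
s(6) = 4·9216 = 36864
s(7) = 4·36864 = 147456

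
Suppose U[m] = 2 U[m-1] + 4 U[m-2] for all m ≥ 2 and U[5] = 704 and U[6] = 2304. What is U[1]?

Rearranging, U[m-2] = (U[m] - 2 U[m-1]) / 4.
U[4] = (2304 - 2*704) / 4 = 896/4 = 224
U[3] = (704 - 2*224) / 4 = 256/4 = 64
U[2] = (224 - 2*64) / 4 = 96/4 = 24
U[1] = (64 - 2*24) / 4 = 16/4 = 4

4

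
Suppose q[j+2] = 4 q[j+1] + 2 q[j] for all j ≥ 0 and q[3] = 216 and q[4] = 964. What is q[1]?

Rearranging, q[j-2] = (q[j] - 4 q[j-1]) / 2.
q[2] = (964 - 4·216) / 2 = 100/2 = 50
q[1] = (216 - 4·50) / 2 = 16/2 = 8

8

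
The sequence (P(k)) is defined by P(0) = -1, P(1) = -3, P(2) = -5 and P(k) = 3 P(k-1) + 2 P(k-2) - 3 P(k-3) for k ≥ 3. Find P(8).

P(3) = 3(-5) + 2(-3) - 3(-1) = -18
P(4) = 3(-18) + 2(-5) - 3(-3) = -55
P(5) = 3(-55) + 2(-18) - 3(-5) = -186
P(6) = 3(-186) + 2(-55) - 3(-18) = -614
P(7) = 3(-614) + 2(-186) - 3(-55) = -2049
P(8) = 3(-2049) + 2(-614) - 3(-186) = -6817

-6817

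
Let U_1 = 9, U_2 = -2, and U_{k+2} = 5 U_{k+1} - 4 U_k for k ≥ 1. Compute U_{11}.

-3844766

U_3 = 5·(-2) - 4·9 = -46
U_4 = 5·(-46) - 4·(-2) = -222
U_5 = 5·(-222) - 4·(-46) = -926
U_6 = 5·(-926) - 4·(-222) = -3742
U_7 = 5·(-3742) - 4·(-926) = -15006
U_8 = 5·(-15006) - 4·(-3742) = -60062
U_9 = 5·(-60062) - 4·(-15006) = -240286
U_{10} = 5·(-240286) - 4·(-60062) = -961182
U_{11} = 5·(-961182) - 4·(-240286) = -3844766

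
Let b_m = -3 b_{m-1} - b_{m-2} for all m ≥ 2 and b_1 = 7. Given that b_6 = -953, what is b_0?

-1

Let b_0 = w.
b_2 = -21 - w
b_3 = 56 + 3w
b_4 = -147 - 8w
b_5 = 385 + 21w
b_6 = -1008 - 55w
So -1008 - 55w = -953, giving w = -1.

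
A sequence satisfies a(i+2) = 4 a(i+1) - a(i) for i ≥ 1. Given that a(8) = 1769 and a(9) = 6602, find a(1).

Rearranging, a(i-2) = -(a(i) - 4 a(i-1)).
a(7) = -(6602 - 4(1769)) = 474
a(6) = -(1769 - 4(474)) = 127
a(5) = -(474 - 4(127)) = 34
a(4) = -(127 - 4(34)) = 9
a(3) = -(34 - 4(9)) = 2
a(2) = -(9 - 4(2)) = -1
a(1) = -(2 - 4(-1)) = -6

-6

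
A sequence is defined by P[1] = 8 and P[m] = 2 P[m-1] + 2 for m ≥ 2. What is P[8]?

P[2] = 2(8) + 2 = 18
P[3] = 2(18) + 2 = 38
P[4] = 2(38) + 2 = 78
P[5] = 2(78) + 2 = 158
P[6] = 2(158) + 2 = 318
P[7] = 2(318) + 2 = 638
P[8] = 2(638) + 2 = 1278

1278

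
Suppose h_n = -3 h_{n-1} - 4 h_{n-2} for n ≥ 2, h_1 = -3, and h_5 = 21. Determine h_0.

-1

Let h_0 = v.
h_2 = 9 - 4v
h_3 = -15 + 12v
h_4 = 9 - 20v
h_5 = 33 + 12v
So 33 + 12v = 21, giving v = -1.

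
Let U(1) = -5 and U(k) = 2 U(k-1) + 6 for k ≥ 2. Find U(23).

4194298

The fixed point is 6/(1 - 2) = -6, so U(k) + 6 = 2(U(k-1) + 6).
Hence U(k) = 1·2^{k-1} - 6.
U(23) = 1·2^{22} - 6 = 1·4194304 - 6 = 4194298.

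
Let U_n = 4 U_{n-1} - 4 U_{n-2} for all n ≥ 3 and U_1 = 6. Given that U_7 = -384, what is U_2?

8

Let U_2 = x.
U_3 = -24 + 4x
U_4 = -96 + 12x
U_5 = -288 + 32x
U_6 = -768 + 80x
U_7 = -1920 + 192x
So -1920 + 192x = -384, giving x = 8.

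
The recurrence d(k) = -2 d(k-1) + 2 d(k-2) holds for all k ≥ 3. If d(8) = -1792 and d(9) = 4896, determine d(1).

2

Rearranging, d(k-2) = (d(k) + 2 d(k-1)) / 2.
d(7) = (4896 + 2(-1792)) / 2 = 1312/2 = 656
d(6) = (-1792 + 2(656)) / 2 = -480/2 = -240
d(5) = (656 + 2(-240)) / 2 = 176/2 = 88
d(4) = (-240 + 2(88)) / 2 = -64/2 = -32
d(3) = (88 + 2(-32)) / 2 = 24/2 = 12
d(2) = (-32 + 2(12)) / 2 = -8/2 = -4
d(1) = (12 + 2(-4)) / 2 = 4/2 = 2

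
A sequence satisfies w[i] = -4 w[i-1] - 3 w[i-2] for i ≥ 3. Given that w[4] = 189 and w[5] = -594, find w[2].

Rearranging, w[i-2] = (w[i] + 4 w[i-1]) / -3.
w[3] = (-594 + 4*189) / -3 = 162/-3 = -54
w[2] = (189 + 4*(-54)) / -3 = -27/-3 = 9

9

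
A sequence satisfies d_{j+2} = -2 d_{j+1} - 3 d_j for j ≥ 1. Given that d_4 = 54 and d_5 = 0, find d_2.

Rearranging, d_{j-2} = (d_j + 2 d_{j-1}) / -3.
d_3 = (0 + 2*54) / -3 = 108/-3 = -36
d_2 = (54 + 2*(-36)) / -3 = -18/-3 = 6

6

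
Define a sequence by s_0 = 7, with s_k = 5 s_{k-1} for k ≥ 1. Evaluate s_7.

546875

s_1 = 5(7) = 35
s_2 = 5(35) = 175
s_3 = 5(175) = 875
s_4 = 5(875) = 4375
s_5 = 5(4375) = 21875
s_6 = 5(21875) = 109375
s_7 = 5(109375) = 546875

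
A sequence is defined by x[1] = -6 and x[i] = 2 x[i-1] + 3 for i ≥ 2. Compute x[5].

x[2] = 2(-6) + 3 = -9
x[3] = 2(-9) + 3 = -15
x[4] = 2(-15) + 3 = -27
x[5] = 2(-27) + 3 = -51

-51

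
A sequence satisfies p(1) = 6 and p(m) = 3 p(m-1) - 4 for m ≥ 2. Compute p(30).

The fixed point is -4/(1 - 3) = 2, so p(m) - 2 = 3(p(m-1) - 2).
Hence p(m) = 4·3^{m-1} + 2.
p(30) = 4·3^{29} + 2 = 4·68630377364883 + 2 = 274521509459534.

274521509459534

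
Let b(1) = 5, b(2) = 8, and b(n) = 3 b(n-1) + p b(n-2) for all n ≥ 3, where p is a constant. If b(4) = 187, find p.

5

b(3) = 24 + 5p
b(4) = 72 + 23p
So 72 + 23p = 187, giving p = 5.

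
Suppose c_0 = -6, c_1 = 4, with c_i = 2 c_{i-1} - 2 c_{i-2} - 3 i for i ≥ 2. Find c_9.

c_2 = 2*4 - 2*(-6) - 6 = 14
c_3 = 2*14 - 2*4 - 9 = 11
c_4 = 2*11 - 2*14 - 12 = -18
c_5 = 2*(-18) - 2*11 - 15 = -73
c_6 = 2*(-73) - 2*(-18) - 18 = -128
c_7 = 2*(-128) - 2*(-73) - 21 = -131
c_8 = 2*(-131) - 2*(-128) - 24 = -30
c_9 = 2*(-30) - 2*(-131) - 27 = 175

175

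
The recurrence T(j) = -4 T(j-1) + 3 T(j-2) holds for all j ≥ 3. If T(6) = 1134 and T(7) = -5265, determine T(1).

5

Rearranging, T(j-2) = (T(j) + 4 T(j-1)) / 3.
T(5) = (-5265 + 4(1134)) / 3 = -729/3 = -243
T(4) = (1134 + 4(-243)) / 3 = 162/3 = 54
T(3) = (-243 + 4(54)) / 3 = -27/3 = -9
T(2) = (54 + 4(-9)) / 3 = 18/3 = 6
T(1) = (-9 + 4(6)) / 3 = 15/3 = 5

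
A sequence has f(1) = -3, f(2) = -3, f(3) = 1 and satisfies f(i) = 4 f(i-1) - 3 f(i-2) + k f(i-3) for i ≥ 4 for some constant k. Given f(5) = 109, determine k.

f(4) = 13 - 3k
f(5) = 49 - 15k
So 49 - 15k = 109, giving k = -4.

-4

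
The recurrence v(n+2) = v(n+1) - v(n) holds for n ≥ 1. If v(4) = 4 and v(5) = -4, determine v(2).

Rearranging, v(n-2) = -(v(n) - v(n-1)).
v(3) = -(-4 - 4) = 8
v(2) = -(4 - 8) = 4

4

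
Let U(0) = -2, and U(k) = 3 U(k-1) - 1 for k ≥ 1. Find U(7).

U(1) = 3·(-2) - 1 = -7
U(2) = 3·(-7) - 1 = -22
U(3) = 3·(-22) - 1 = -67
U(4) = 3·(-67) - 1 = -202
U(5) = 3·(-202) - 1 = -607
U(6) = 3·(-607) - 1 = -1822
U(7) = 3·(-1822) - 1 = -5467

-5467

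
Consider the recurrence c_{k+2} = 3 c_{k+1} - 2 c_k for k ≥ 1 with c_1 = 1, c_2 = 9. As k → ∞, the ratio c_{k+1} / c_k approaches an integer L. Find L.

2

The characteristic equation is r^2 - 3r + 2 = 0, which factors as (r - 2)(r - 1) = 0.
So the roots are 2 and 1. Since |2| > |1| and the coefficient of 2^k is non-zero, the ratio tends to 2.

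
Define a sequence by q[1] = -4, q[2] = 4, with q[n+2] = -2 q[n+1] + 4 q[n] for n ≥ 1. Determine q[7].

q[3] = -2*4 + 4*(-4) = -24
q[4] = -2*(-24) + 4*4 = 64
q[5] = -2*64 + 4*(-24) = -224
q[6] = -2*(-224) + 4*64 = 704
q[7] = -2*704 + 4*(-224) = -2304

-2304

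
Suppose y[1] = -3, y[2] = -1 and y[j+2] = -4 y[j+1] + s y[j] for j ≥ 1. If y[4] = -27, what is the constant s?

y[3] = 4 - 3s
y[4] = -16 + 11s
So -16 + 11s = -27, giving s = -1.

-1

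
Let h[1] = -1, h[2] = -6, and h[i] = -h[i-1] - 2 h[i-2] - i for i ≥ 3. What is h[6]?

6

h[3] = -(-6) - 2*(-1) - 3 = 5
h[4] = -5 - 2*(-6) - 4 = 3
h[5] = -3 - 2*5 - 5 = -18
h[6] = -(-18) - 2*3 - 6 = 6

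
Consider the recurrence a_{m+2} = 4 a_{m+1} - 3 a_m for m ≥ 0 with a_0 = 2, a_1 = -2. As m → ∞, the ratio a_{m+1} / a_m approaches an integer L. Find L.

3

The characteristic equation is r^2 - 4r + 3 = 0, which factors as (r - 3)(r - 1) = 0.
So the roots are 3 and 1. Since |3| > |1| and the coefficient of 3^m is non-zero, the ratio tends to 3.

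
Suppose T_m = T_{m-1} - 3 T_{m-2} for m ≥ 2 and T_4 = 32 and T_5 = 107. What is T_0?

Rearranging, T_{m-2} = (T_m - T_{m-1}) / -3.
T_3 = (107 - 32) / -3 = 75/-3 = -25
T_2 = (32 - (-25)) / -3 = 57/-3 = -19
T_1 = (-25 - (-19)) / -3 = -6/-3 = 2
T_0 = (-19 - 2) / -3 = -21/-3 = 7

7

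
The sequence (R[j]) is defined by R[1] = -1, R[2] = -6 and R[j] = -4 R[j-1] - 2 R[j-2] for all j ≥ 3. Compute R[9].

42992

R[3] = -4*(-6) - 2*(-1) = 26
R[4] = -4*26 - 2*(-6) = -92
R[5] = -4*(-92) - 2*26 = 316
R[6] = -4*316 - 2*(-92) = -1080
R[7] = -4*(-1080) - 2*316 = 3688
R[8] = -4*3688 - 2*(-1080) = -12592
R[9] = -4*(-12592) - 2*3688 = 42992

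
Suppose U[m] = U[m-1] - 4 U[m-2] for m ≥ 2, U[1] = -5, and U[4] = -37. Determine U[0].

Let U[0] = v.
U[2] = -5 - 4v
U[3] = 15 - 4v
U[4] = 35 + 12v
So 35 + 12v = -37, giving v = -6.

-6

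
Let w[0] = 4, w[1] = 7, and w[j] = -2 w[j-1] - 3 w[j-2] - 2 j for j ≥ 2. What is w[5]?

-141

w[2] = -2·7 - 3·4 - 4 = -30
w[3] = -2·(-30) - 3·7 - 6 = 33
w[4] = -2·33 - 3·(-30) - 8 = 16
w[5] = -2·16 - 3·33 - 10 = -141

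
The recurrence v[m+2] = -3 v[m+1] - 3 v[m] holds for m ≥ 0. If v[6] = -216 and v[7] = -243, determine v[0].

Rearranging, v[m-2] = (v[m] + 3 v[m-1]) / -3.
v[5] = (-243 + 3(-216)) / -3 = -891/-3 = 297
v[4] = (-216 + 3(297)) / -3 = 675/-3 = -225
v[3] = (297 + 3(-225)) / -3 = -378/-3 = 126
v[2] = (-225 + 3(126)) / -3 = 153/-3 = -51
v[1] = (126 + 3(-51)) / -3 = -27/-3 = 9
v[0] = (-51 + 3(9)) / -3 = -24/-3 = 8

8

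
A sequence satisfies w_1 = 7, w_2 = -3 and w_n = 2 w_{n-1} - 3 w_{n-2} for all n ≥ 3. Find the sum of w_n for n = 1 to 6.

40

w_3 = 2*(-3) - 3*7 = -27
w_4 = 2*(-27) - 3*(-3) = -45
w_5 = 2*(-45) - 3*(-27) = -9
w_6 = 2*(-9) - 3*(-45) = 117
Sum = 7 + (-3) + (-27) + (-45) + (-9) + 117 = 40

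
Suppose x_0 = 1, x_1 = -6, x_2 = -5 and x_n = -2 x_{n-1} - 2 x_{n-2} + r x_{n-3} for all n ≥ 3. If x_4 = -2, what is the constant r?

-4

x_3 = 22 + r
x_4 = -34 - 8r
So -34 - 8r = -2, giving r = -4.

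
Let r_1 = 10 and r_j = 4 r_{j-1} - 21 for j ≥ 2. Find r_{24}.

The fixed point is -21/(1 - 4) = 7, so r_j - 7 = 4(r_{j-1} - 7).
Hence r_j = 3·4^{j-1} + 7.
r_{24} = 3·4^{23} + 7 = 3·70368744177664 + 7 = 211106232532999.

211106232532999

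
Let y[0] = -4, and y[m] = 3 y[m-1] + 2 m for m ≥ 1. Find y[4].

-208

y[1] = 3(-4) + 2 = -10
y[2] = 3(-10) + 4 = -26
y[3] = 3(-26) + 6 = -72
y[4] = 3(-72) + 8 = -208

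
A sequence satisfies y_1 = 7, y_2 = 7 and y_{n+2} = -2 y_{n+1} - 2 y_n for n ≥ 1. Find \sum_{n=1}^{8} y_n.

-84

y_3 = -2*7 - 2*7 = -28
y_4 = -2*(-28) - 2*7 = 42
y_5 = -2*42 - 2*(-28) = -28
y_6 = -2*(-28) - 2*42 = -28
y_7 = -2*(-28) - 2*(-28) = 112
y_8 = -2*112 - 2*(-28) = -168
Sum = 7 + 7 + (-28) + 42 + (-28) + (-28) + 112 + (-168) = -84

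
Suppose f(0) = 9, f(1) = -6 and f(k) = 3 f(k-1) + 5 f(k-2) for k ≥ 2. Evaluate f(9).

f(2) = 3·(-6) + 5·9 = 27
f(3) = 3·27 + 5·(-6) = 51
f(4) = 3·51 + 5·27 = 288
f(5) = 3·288 + 5·51 = 1119
f(6) = 3·1119 + 5·288 = 4797
f(7) = 3·4797 + 5·1119 = 19986
f(8) = 3·19986 + 5·4797 = 83943
f(9) = 3·83943 + 5·19986 = 351759

351759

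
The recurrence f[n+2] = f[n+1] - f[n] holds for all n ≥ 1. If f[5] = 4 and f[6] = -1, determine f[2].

Rearranging, f[n-2] = -(f[n] - f[n-1]).
f[4] = -(-1 - 4) = 5
f[3] = -(4 - 5) = 1
f[2] = -(5 - 1) = -4

-4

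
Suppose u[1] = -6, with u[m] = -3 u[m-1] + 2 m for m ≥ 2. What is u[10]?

u[2] = -3(-6) + 4 = 22
u[3] = -3(22) + 6 = -60
u[4] = -3(-60) + 8 = 188
u[5] = -3(188) + 10 = -554
u[6] = -3(-554) + 12 = 1674
u[7] = -3(1674) + 14 = -5008
u[8] = -3(-5008) + 16 = 15040
u[9] = -3(15040) + 18 = -45102
u[10] = -3(-45102) + 20 = 135326

135326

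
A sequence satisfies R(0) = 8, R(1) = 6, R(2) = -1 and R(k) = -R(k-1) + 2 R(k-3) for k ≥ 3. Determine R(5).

R(3) = -(-1) + 2·8 = 17
R(4) = -17 + 2·6 = -5
R(5) = -(-5) + 2·(-1) = 3

3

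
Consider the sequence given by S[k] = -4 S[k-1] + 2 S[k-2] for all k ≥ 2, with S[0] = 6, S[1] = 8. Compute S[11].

S[2] = -4*8 + 2*6 = -20
S[3] = -4*(-20) + 2*8 = 96
S[4] = -4*96 + 2*(-20) = -424
S[5] = -4*(-424) + 2*96 = 1888
S[6] = -4*1888 + 2*(-424) = -8400
S[7] = -4*(-8400) + 2*1888 = 37376
S[8] = -4*37376 + 2*(-8400) = -166304
S[9] = -4*(-166304) + 2*37376 = 739968
S[10] = -4*739968 + 2*(-166304) = -3292480
S[11] = -4*(-3292480) + 2*739968 = 14649856

14649856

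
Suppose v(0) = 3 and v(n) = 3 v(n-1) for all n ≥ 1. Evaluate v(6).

2187

v(1) = 3*3 = 9
v(2) = 3*9 = 27
v(3) = 3*27 = 81
v(4) = 3*81 = 243
v(5) = 3*243 = 729
v(6) = 3*729 = 2187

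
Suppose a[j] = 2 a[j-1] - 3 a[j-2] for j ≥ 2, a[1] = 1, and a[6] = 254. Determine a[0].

8

Let a[0] = v.
a[2] = 2 - 3v
a[3] = 1 - 6v
a[4] = -4 - 3v
a[5] = -11 + 12v
a[6] = -10 + 33v
So -10 + 33v = 254, giving v = 8.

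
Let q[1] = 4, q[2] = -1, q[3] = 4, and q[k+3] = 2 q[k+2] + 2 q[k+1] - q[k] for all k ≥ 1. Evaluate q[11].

3469

q[4] = 2·4 + 2·(-1) - 4 = 2
q[5] = 2·2 + 2·4 - (-1) = 13
q[6] = 2·13 + 2·2 - 4 = 26
q[7] = 2·26 + 2·13 - 2 = 76
q[8] = 2·76 + 2·26 - 13 = 191
q[9] = 2·191 + 2·76 - 26 = 508
q[10] = 2·508 + 2·191 - 76 = 1322
q[11] = 2·1322 + 2·508 - 191 = 3469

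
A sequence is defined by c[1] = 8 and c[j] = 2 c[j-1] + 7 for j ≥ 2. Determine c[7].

c[2] = 2(8) + 7 = 23
c[3] = 2(23) + 7 = 53
c[4] = 2(53) + 7 = 113
c[5] = 2(113) + 7 = 233
c[6] = 2(233) + 7 = 473
c[7] = 2(473) + 7 = 953

953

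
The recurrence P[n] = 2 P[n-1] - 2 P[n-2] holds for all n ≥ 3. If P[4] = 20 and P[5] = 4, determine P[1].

-1

Rearranging, P[n-2] = (P[n] - 2 P[n-1]) / -2.
P[3] = (4 - 2(20)) / -2 = -36/-2 = 18
P[2] = (20 - 2(18)) / -2 = -16/-2 = 8
P[1] = (18 - 2(8)) / -2 = 2/-2 = -1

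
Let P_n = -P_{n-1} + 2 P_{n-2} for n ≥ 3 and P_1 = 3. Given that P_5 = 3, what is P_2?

Let P_2 = y.
P_3 = 6 - y
P_4 = -6 + 3y
P_5 = 18 - 5y
So 18 - 5y = 3, giving y = 3.

3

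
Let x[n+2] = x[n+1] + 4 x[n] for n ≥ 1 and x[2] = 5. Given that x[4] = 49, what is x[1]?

6

Let x[1] = w.
x[3] = 5 + 4w
x[4] = 25 + 4w
So 25 + 4w = 49, giving w = 6.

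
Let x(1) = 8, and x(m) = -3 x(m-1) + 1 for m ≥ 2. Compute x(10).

-152543

x(2) = -3·8 + 1 = -23
x(3) = -3·(-23) + 1 = 70
x(4) = -3·70 + 1 = -209
x(5) = -3·(-209) + 1 = 628
x(6) = -3·628 + 1 = -1883
x(7) = -3·(-1883) + 1 = 5650
x(8) = -3·5650 + 1 = -16949
x(9) = -3·(-16949) + 1 = 50848
x(10) = -3·50848 + 1 = -152543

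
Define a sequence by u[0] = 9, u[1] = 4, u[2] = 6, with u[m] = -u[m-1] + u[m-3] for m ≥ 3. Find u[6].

u[3] = -6 + 9 = 3
u[4] = -3 + 4 = 1
u[5] = -1 + 6 = 5
u[6] = -5 + 3 = -2

-2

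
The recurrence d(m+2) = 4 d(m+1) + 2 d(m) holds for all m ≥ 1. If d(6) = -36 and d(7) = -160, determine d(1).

Rearranging, d(m-2) = (d(m) - 4 d(m-1)) / 2.
d(5) = (-160 - 4·(-36)) / 2 = -16/2 = -8
d(4) = (-36 - 4·(-8)) / 2 = -4/2 = -2
d(3) = (-8 - 4·(-2)) / 2 = 0/2 = 0
d(2) = (-2 - 4·0) / 2 = -2/2 = -1
d(1) = (0 - 4·(-1)) / 2 = 4/2 = 2

2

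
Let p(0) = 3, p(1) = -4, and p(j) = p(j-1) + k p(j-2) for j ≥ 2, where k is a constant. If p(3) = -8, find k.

4

p(2) = -4 + 3k
p(3) = -4 - k
So -4 - k = -8, giving k = 4.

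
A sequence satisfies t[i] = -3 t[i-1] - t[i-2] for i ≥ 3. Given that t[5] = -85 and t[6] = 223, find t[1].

8

Rearranging, t[i-2] = -(t[i] + 3 t[i-1]).
t[4] = -(223 + 3*(-85)) = 32
t[3] = -(-85 + 3*32) = -11
t[2] = -(32 + 3*(-11)) = 1
t[1] = -(-11 + 3*1) = 8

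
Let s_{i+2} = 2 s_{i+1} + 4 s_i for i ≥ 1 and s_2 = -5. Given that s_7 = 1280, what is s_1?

8

Let s_1 = y.
s_3 = -10 + 4y
s_4 = -40 + 8y
s_5 = -120 + 32y
s_6 = -400 + 96y
s_7 = -1280 + 320y
So -1280 + 320y = 1280, giving y = 8.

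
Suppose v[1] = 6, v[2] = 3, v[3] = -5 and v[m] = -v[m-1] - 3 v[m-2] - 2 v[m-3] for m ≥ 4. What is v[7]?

v[4] = -(-5) - 3·3 - 2·6 = -16
v[5] = -(-16) - 3·(-5) - 2·3 = 25
v[6] = -25 - 3·(-16) - 2·(-5) = 33
v[7] = -33 - 3·25 - 2·(-16) = -76

-76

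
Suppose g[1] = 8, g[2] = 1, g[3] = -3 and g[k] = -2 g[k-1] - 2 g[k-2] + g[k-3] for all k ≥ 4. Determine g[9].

133

g[4] = -2*(-3) - 2*1 + 8 = 12
g[5] = -2*12 - 2*(-3) + 1 = -17
g[6] = -2*(-17) - 2*12 + (-3) = 7
g[7] = -2*7 - 2*(-17) + 12 = 32
g[8] = -2*32 - 2*7 + (-17) = -95
g[9] = -2*(-95) - 2*32 + 7 = 133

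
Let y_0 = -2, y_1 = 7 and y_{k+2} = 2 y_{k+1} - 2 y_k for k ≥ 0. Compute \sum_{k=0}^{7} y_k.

y_2 = 2*7 - 2*(-2) = 18
y_3 = 2*18 - 2*7 = 22
y_4 = 2*22 - 2*18 = 8
y_5 = 2*8 - 2*22 = -28
y_6 = 2*(-28) - 2*8 = -72
y_7 = 2*(-72) - 2*(-28) = -88
Sum = (-2) + 7 + 18 + 22 + 8 + (-28) + (-72) + (-88) = -135

-135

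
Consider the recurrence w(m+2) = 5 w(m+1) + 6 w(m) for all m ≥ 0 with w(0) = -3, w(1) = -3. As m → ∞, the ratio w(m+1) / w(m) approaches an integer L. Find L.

The characteristic equation is r^2 - 5r - 6 = 0, which factors as (r - 6)(r + 1) = 0.
So the roots are 6 and -1. Since |6| > |-1| and the coefficient of 6^m is non-zero, the ratio tends to 6.

6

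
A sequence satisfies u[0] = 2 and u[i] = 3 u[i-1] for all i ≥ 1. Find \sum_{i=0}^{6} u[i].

2186

u[1] = 3·2 = 6
u[2] = 3·6 = 18
u[3] = 3·18 = 54
u[4] = 3·54 = 162
u[5] = 3·162 = 486
u[6] = 3·486 = 1458
Sum = 2 + 6 + 18 + 54 + 162 + 486 + 1458 = 2186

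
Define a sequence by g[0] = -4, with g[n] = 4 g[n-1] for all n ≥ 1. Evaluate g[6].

-16384

g[1] = 4*(-4) = -16
g[2] = 4*(-16) = -64
g[3] = 4*(-64) = -256
g[4] = 4*(-256) = -1024
g[5] = 4*(-1024) = -4096
g[6] = 4*(-4096) = -16384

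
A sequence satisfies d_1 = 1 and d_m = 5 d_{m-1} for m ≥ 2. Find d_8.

d_2 = 5·1 = 5
d_3 = 5·5 = 25
d_4 = 5·25 = 125
d_5 = 5·125 = 625
d_6 = 5·625 = 3125
d_7 = 5·3125 = 15625
d_8 = 5·15625 = 78125

78125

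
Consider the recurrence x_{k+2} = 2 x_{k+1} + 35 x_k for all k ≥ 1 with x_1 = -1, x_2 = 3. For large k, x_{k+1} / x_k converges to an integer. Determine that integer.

7

The characteristic equation is r^2 - 2r - 35 = 0, which factors as (r - 7)(r + 5) = 0.
So the roots are 7 and -5. Since |7| > |-5| and the coefficient of 7^k is non-zero, the ratio tends to 7.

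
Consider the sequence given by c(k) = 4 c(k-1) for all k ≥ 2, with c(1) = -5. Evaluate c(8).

-81920

c(2) = 4·(-5) = -20
c(3) = 4·(-20) = -80
c(4) = 4·(-80) = -320
c(5) = 4·(-320) = -1280
c(6) = 4·(-1280) = -5120
c(7) = 4·(-5120) = -20480
c(8) = 4·(-20480) = -81920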